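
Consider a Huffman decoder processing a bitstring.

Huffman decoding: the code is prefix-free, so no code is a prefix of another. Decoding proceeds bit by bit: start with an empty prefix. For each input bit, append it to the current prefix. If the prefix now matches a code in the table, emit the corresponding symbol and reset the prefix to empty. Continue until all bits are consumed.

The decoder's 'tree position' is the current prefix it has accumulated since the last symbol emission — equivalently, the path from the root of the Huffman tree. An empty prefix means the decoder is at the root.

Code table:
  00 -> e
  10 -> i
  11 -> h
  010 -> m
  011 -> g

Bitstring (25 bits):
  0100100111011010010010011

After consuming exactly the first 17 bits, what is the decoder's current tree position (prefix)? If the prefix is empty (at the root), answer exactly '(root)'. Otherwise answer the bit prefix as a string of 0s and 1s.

Answer: 0

Derivation:
Bit 0: prefix='0' (no match yet)
Bit 1: prefix='01' (no match yet)
Bit 2: prefix='010' -> emit 'm', reset
Bit 3: prefix='0' (no match yet)
Bit 4: prefix='01' (no match yet)
Bit 5: prefix='010' -> emit 'm', reset
Bit 6: prefix='0' (no match yet)
Bit 7: prefix='01' (no match yet)
Bit 8: prefix='011' -> emit 'g', reset
Bit 9: prefix='1' (no match yet)
Bit 10: prefix='10' -> emit 'i', reset
Bit 11: prefix='1' (no match yet)
Bit 12: prefix='11' -> emit 'h', reset
Bit 13: prefix='0' (no match yet)
Bit 14: prefix='01' (no match yet)
Bit 15: prefix='010' -> emit 'm', reset
Bit 16: prefix='0' (no match yet)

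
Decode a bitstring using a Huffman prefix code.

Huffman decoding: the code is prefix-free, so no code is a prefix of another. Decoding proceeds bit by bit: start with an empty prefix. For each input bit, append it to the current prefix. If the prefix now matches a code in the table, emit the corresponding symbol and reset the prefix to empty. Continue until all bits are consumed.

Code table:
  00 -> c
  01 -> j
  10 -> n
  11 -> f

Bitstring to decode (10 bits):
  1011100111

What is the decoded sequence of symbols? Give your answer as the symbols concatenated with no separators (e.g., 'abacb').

Bit 0: prefix='1' (no match yet)
Bit 1: prefix='10' -> emit 'n', reset
Bit 2: prefix='1' (no match yet)
Bit 3: prefix='11' -> emit 'f', reset
Bit 4: prefix='1' (no match yet)
Bit 5: prefix='10' -> emit 'n', reset
Bit 6: prefix='0' (no match yet)
Bit 7: prefix='01' -> emit 'j', reset
Bit 8: prefix='1' (no match yet)
Bit 9: prefix='11' -> emit 'f', reset

Answer: nfnjf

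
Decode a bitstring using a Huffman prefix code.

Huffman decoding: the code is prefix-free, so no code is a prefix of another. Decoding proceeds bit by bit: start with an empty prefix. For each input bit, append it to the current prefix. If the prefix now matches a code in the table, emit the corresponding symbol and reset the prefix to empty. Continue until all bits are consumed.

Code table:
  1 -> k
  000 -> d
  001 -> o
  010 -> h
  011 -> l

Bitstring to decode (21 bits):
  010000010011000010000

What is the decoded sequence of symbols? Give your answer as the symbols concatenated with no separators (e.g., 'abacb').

Bit 0: prefix='0' (no match yet)
Bit 1: prefix='01' (no match yet)
Bit 2: prefix='010' -> emit 'h', reset
Bit 3: prefix='0' (no match yet)
Bit 4: prefix='00' (no match yet)
Bit 5: prefix='000' -> emit 'd', reset
Bit 6: prefix='0' (no match yet)
Bit 7: prefix='01' (no match yet)
Bit 8: prefix='010' -> emit 'h', reset
Bit 9: prefix='0' (no match yet)
Bit 10: prefix='01' (no match yet)
Bit 11: prefix='011' -> emit 'l', reset
Bit 12: prefix='0' (no match yet)
Bit 13: prefix='00' (no match yet)
Bit 14: prefix='000' -> emit 'd', reset
Bit 15: prefix='0' (no match yet)
Bit 16: prefix='01' (no match yet)
Bit 17: prefix='010' -> emit 'h', reset
Bit 18: prefix='0' (no match yet)
Bit 19: prefix='00' (no match yet)
Bit 20: prefix='000' -> emit 'd', reset

Answer: hdhldhd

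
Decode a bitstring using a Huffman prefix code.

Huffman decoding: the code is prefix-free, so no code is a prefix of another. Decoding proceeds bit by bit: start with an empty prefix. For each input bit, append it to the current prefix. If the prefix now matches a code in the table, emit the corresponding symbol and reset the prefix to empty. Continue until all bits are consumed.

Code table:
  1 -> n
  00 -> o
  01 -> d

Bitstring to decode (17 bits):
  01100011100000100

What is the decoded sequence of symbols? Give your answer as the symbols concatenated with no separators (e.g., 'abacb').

Bit 0: prefix='0' (no match yet)
Bit 1: prefix='01' -> emit 'd', reset
Bit 2: prefix='1' -> emit 'n', reset
Bit 3: prefix='0' (no match yet)
Bit 4: prefix='00' -> emit 'o', reset
Bit 5: prefix='0' (no match yet)
Bit 6: prefix='01' -> emit 'd', reset
Bit 7: prefix='1' -> emit 'n', reset
Bit 8: prefix='1' -> emit 'n', reset
Bit 9: prefix='0' (no match yet)
Bit 10: prefix='00' -> emit 'o', reset
Bit 11: prefix='0' (no match yet)
Bit 12: prefix='00' -> emit 'o', reset
Bit 13: prefix='0' (no match yet)
Bit 14: prefix='01' -> emit 'd', reset
Bit 15: prefix='0' (no match yet)
Bit 16: prefix='00' -> emit 'o', reset

Answer: dnodnnoodo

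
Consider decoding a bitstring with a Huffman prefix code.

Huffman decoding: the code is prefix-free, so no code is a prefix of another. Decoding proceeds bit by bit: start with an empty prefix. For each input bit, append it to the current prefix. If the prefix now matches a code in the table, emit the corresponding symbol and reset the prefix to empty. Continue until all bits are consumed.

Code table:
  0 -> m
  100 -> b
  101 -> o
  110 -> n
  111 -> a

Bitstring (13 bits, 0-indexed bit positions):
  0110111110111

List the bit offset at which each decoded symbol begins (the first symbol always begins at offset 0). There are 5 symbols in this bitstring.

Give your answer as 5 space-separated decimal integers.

Bit 0: prefix='0' -> emit 'm', reset
Bit 1: prefix='1' (no match yet)
Bit 2: prefix='11' (no match yet)
Bit 3: prefix='110' -> emit 'n', reset
Bit 4: prefix='1' (no match yet)
Bit 5: prefix='11' (no match yet)
Bit 6: prefix='111' -> emit 'a', reset
Bit 7: prefix='1' (no match yet)
Bit 8: prefix='11' (no match yet)
Bit 9: prefix='110' -> emit 'n', reset
Bit 10: prefix='1' (no match yet)
Bit 11: prefix='11' (no match yet)
Bit 12: prefix='111' -> emit 'a', reset

Answer: 0 1 4 7 10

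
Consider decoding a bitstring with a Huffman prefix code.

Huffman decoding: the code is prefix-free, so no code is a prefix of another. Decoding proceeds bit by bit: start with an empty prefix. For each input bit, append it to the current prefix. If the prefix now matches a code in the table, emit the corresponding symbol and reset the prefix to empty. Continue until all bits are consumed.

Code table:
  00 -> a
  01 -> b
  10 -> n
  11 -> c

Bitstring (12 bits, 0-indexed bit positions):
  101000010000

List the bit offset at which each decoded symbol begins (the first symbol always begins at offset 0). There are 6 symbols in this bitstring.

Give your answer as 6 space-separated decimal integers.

Bit 0: prefix='1' (no match yet)
Bit 1: prefix='10' -> emit 'n', reset
Bit 2: prefix='1' (no match yet)
Bit 3: prefix='10' -> emit 'n', reset
Bit 4: prefix='0' (no match yet)
Bit 5: prefix='00' -> emit 'a', reset
Bit 6: prefix='0' (no match yet)
Bit 7: prefix='01' -> emit 'b', reset
Bit 8: prefix='0' (no match yet)
Bit 9: prefix='00' -> emit 'a', reset
Bit 10: prefix='0' (no match yet)
Bit 11: prefix='00' -> emit 'a', reset

Answer: 0 2 4 6 8 10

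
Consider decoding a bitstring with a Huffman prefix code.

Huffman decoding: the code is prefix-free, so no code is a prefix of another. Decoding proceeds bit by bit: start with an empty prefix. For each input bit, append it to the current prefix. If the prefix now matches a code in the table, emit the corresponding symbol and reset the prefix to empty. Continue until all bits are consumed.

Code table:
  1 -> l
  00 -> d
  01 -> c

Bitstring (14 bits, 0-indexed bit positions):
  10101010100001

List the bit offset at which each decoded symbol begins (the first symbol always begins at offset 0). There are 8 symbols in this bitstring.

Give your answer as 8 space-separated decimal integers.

Answer: 0 1 3 5 7 9 11 13

Derivation:
Bit 0: prefix='1' -> emit 'l', reset
Bit 1: prefix='0' (no match yet)
Bit 2: prefix='01' -> emit 'c', reset
Bit 3: prefix='0' (no match yet)
Bit 4: prefix='01' -> emit 'c', reset
Bit 5: prefix='0' (no match yet)
Bit 6: prefix='01' -> emit 'c', reset
Bit 7: prefix='0' (no match yet)
Bit 8: prefix='01' -> emit 'c', reset
Bit 9: prefix='0' (no match yet)
Bit 10: prefix='00' -> emit 'd', reset
Bit 11: prefix='0' (no match yet)
Bit 12: prefix='00' -> emit 'd', reset
Bit 13: prefix='1' -> emit 'l', reset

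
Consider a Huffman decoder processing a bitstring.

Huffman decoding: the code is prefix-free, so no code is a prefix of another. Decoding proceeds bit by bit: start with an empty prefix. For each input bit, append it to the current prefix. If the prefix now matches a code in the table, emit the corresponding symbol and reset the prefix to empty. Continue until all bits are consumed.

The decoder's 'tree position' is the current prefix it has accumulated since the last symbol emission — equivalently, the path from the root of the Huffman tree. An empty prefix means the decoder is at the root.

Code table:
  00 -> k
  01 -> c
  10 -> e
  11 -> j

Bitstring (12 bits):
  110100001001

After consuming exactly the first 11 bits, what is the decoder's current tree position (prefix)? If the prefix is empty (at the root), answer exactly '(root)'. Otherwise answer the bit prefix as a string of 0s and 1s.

Bit 0: prefix='1' (no match yet)
Bit 1: prefix='11' -> emit 'j', reset
Bit 2: prefix='0' (no match yet)
Bit 3: prefix='01' -> emit 'c', reset
Bit 4: prefix='0' (no match yet)
Bit 5: prefix='00' -> emit 'k', reset
Bit 6: prefix='0' (no match yet)
Bit 7: prefix='00' -> emit 'k', reset
Bit 8: prefix='1' (no match yet)
Bit 9: prefix='10' -> emit 'e', reset
Bit 10: prefix='0' (no match yet)

Answer: 0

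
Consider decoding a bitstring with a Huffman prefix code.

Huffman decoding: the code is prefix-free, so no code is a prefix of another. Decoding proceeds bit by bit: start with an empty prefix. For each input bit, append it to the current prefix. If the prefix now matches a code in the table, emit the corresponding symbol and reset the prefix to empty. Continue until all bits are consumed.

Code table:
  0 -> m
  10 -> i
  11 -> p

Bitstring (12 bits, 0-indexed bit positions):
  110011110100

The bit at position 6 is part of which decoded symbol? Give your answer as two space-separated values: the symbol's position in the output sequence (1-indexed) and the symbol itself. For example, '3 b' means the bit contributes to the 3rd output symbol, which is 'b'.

Bit 0: prefix='1' (no match yet)
Bit 1: prefix='11' -> emit 'p', reset
Bit 2: prefix='0' -> emit 'm', reset
Bit 3: prefix='0' -> emit 'm', reset
Bit 4: prefix='1' (no match yet)
Bit 5: prefix='11' -> emit 'p', reset
Bit 6: prefix='1' (no match yet)
Bit 7: prefix='11' -> emit 'p', reset
Bit 8: prefix='0' -> emit 'm', reset
Bit 9: prefix='1' (no match yet)
Bit 10: prefix='10' -> emit 'i', reset

Answer: 5 p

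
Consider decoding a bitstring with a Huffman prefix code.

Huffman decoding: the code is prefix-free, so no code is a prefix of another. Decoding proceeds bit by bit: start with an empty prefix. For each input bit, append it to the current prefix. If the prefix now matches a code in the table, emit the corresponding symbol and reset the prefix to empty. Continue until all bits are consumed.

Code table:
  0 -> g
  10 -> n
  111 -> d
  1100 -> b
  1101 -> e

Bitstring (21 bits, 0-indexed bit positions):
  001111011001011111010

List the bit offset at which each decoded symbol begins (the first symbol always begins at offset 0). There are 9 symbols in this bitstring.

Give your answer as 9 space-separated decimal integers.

Bit 0: prefix='0' -> emit 'g', reset
Bit 1: prefix='0' -> emit 'g', reset
Bit 2: prefix='1' (no match yet)
Bit 3: prefix='11' (no match yet)
Bit 4: prefix='111' -> emit 'd', reset
Bit 5: prefix='1' (no match yet)
Bit 6: prefix='10' -> emit 'n', reset
Bit 7: prefix='1' (no match yet)
Bit 8: prefix='11' (no match yet)
Bit 9: prefix='110' (no match yet)
Bit 10: prefix='1100' -> emit 'b', reset
Bit 11: prefix='1' (no match yet)
Bit 12: prefix='10' -> emit 'n', reset
Bit 13: prefix='1' (no match yet)
Bit 14: prefix='11' (no match yet)
Bit 15: prefix='111' -> emit 'd', reset
Bit 16: prefix='1' (no match yet)
Bit 17: prefix='11' (no match yet)
Bit 18: prefix='110' (no match yet)
Bit 19: prefix='1101' -> emit 'e', reset
Bit 20: prefix='0' -> emit 'g', reset

Answer: 0 1 2 5 7 11 13 16 20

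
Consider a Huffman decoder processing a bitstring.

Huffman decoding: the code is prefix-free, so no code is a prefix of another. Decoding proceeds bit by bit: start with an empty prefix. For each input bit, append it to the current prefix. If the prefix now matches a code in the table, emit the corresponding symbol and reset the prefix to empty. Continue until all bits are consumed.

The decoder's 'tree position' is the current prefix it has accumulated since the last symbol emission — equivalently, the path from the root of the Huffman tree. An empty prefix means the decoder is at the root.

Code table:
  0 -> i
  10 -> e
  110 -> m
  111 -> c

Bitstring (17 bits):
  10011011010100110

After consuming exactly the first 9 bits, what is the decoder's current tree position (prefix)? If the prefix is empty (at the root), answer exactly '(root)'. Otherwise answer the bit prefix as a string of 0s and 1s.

Bit 0: prefix='1' (no match yet)
Bit 1: prefix='10' -> emit 'e', reset
Bit 2: prefix='0' -> emit 'i', reset
Bit 3: prefix='1' (no match yet)
Bit 4: prefix='11' (no match yet)
Bit 5: prefix='110' -> emit 'm', reset
Bit 6: prefix='1' (no match yet)
Bit 7: prefix='11' (no match yet)
Bit 8: prefix='110' -> emit 'm', reset

Answer: (root)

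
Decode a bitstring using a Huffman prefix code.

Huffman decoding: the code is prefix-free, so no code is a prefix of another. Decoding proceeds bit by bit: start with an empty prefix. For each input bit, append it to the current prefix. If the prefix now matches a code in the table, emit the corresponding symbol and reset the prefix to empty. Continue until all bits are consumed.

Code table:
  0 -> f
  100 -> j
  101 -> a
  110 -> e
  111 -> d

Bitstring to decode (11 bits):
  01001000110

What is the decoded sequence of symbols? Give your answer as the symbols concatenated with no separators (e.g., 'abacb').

Answer: fjjfe

Derivation:
Bit 0: prefix='0' -> emit 'f', reset
Bit 1: prefix='1' (no match yet)
Bit 2: prefix='10' (no match yet)
Bit 3: prefix='100' -> emit 'j', reset
Bit 4: prefix='1' (no match yet)
Bit 5: prefix='10' (no match yet)
Bit 6: prefix='100' -> emit 'j', reset
Bit 7: prefix='0' -> emit 'f', reset
Bit 8: prefix='1' (no match yet)
Bit 9: prefix='11' (no match yet)
Bit 10: prefix='110' -> emit 'e', reset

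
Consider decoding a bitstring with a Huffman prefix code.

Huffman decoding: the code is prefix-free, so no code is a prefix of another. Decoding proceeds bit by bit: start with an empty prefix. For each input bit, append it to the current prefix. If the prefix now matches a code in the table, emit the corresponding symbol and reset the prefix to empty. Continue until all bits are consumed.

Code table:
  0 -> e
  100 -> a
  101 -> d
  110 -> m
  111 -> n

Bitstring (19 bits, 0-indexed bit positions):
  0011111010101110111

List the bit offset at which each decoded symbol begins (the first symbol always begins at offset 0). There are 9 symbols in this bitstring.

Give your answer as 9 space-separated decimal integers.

Answer: 0 1 2 5 8 11 12 15 16

Derivation:
Bit 0: prefix='0' -> emit 'e', reset
Bit 1: prefix='0' -> emit 'e', reset
Bit 2: prefix='1' (no match yet)
Bit 3: prefix='11' (no match yet)
Bit 4: prefix='111' -> emit 'n', reset
Bit 5: prefix='1' (no match yet)
Bit 6: prefix='11' (no match yet)
Bit 7: prefix='110' -> emit 'm', reset
Bit 8: prefix='1' (no match yet)
Bit 9: prefix='10' (no match yet)
Bit 10: prefix='101' -> emit 'd', reset
Bit 11: prefix='0' -> emit 'e', reset
Bit 12: prefix='1' (no match yet)
Bit 13: prefix='11' (no match yet)
Bit 14: prefix='111' -> emit 'n', reset
Bit 15: prefix='0' -> emit 'e', reset
Bit 16: prefix='1' (no match yet)
Bit 17: prefix='11' (no match yet)
Bit 18: prefix='111' -> emit 'n', reset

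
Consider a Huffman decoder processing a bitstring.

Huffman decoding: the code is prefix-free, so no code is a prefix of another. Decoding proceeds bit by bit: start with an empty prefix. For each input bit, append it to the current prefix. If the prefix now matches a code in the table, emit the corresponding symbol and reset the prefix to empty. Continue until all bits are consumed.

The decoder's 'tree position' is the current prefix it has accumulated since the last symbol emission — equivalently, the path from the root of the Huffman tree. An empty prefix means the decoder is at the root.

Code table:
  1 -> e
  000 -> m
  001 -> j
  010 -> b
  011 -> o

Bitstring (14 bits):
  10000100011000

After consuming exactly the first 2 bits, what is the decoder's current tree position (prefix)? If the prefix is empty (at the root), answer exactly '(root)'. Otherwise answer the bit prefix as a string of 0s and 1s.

Answer: 0

Derivation:
Bit 0: prefix='1' -> emit 'e', reset
Bit 1: prefix='0' (no match yet)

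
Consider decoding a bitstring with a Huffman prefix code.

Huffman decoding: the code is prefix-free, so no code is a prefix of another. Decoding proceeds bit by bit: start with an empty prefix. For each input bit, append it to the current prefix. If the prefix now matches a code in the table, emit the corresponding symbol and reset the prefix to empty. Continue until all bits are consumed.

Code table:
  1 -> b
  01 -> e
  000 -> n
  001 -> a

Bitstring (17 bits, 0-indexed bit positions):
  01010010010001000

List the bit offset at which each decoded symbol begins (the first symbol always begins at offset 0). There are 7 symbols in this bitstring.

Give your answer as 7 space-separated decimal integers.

Answer: 0 2 4 7 10 13 14

Derivation:
Bit 0: prefix='0' (no match yet)
Bit 1: prefix='01' -> emit 'e', reset
Bit 2: prefix='0' (no match yet)
Bit 3: prefix='01' -> emit 'e', reset
Bit 4: prefix='0' (no match yet)
Bit 5: prefix='00' (no match yet)
Bit 6: prefix='001' -> emit 'a', reset
Bit 7: prefix='0' (no match yet)
Bit 8: prefix='00' (no match yet)
Bit 9: prefix='001' -> emit 'a', reset
Bit 10: prefix='0' (no match yet)
Bit 11: prefix='00' (no match yet)
Bit 12: prefix='000' -> emit 'n', reset
Bit 13: prefix='1' -> emit 'b', reset
Bit 14: prefix='0' (no match yet)
Bit 15: prefix='00' (no match yet)
Bit 16: prefix='000' -> emit 'n', reset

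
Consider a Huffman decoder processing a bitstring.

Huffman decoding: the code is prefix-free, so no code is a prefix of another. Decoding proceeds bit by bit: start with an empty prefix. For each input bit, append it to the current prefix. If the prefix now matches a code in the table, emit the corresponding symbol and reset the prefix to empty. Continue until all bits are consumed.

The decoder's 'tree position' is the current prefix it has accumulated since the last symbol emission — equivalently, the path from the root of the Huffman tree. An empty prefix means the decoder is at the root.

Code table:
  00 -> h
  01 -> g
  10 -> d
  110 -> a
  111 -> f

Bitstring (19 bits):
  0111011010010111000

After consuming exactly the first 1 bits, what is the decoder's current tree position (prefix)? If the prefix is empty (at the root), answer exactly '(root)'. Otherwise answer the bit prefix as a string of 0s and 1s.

Answer: 0

Derivation:
Bit 0: prefix='0' (no match yet)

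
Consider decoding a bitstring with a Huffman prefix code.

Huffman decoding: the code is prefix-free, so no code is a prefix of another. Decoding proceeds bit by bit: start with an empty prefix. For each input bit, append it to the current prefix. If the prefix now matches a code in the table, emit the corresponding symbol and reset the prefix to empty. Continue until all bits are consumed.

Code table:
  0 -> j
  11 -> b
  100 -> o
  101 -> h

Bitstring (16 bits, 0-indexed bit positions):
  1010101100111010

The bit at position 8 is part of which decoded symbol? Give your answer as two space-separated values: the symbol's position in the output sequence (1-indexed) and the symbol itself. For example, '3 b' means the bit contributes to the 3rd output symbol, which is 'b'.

Answer: 4 o

Derivation:
Bit 0: prefix='1' (no match yet)
Bit 1: prefix='10' (no match yet)
Bit 2: prefix='101' -> emit 'h', reset
Bit 3: prefix='0' -> emit 'j', reset
Bit 4: prefix='1' (no match yet)
Bit 5: prefix='10' (no match yet)
Bit 6: prefix='101' -> emit 'h', reset
Bit 7: prefix='1' (no match yet)
Bit 8: prefix='10' (no match yet)
Bit 9: prefix='100' -> emit 'o', reset
Bit 10: prefix='1' (no match yet)
Bit 11: prefix='11' -> emit 'b', reset
Bit 12: prefix='1' (no match yet)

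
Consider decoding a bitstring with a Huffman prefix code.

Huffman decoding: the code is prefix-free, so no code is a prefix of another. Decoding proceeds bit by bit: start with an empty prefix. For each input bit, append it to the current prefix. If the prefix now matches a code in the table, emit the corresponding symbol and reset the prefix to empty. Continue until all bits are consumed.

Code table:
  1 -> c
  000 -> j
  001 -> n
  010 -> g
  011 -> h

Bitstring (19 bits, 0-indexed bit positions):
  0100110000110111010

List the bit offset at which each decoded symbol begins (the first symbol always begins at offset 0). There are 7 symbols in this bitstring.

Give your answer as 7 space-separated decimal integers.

Answer: 0 3 6 9 12 15 16

Derivation:
Bit 0: prefix='0' (no match yet)
Bit 1: prefix='01' (no match yet)
Bit 2: prefix='010' -> emit 'g', reset
Bit 3: prefix='0' (no match yet)
Bit 4: prefix='01' (no match yet)
Bit 5: prefix='011' -> emit 'h', reset
Bit 6: prefix='0' (no match yet)
Bit 7: prefix='00' (no match yet)
Bit 8: prefix='000' -> emit 'j', reset
Bit 9: prefix='0' (no match yet)
Bit 10: prefix='01' (no match yet)
Bit 11: prefix='011' -> emit 'h', reset
Bit 12: prefix='0' (no match yet)
Bit 13: prefix='01' (no match yet)
Bit 14: prefix='011' -> emit 'h', reset
Bit 15: prefix='1' -> emit 'c', reset
Bit 16: prefix='0' (no match yet)
Bit 17: prefix='01' (no match yet)
Bit 18: prefix='010' -> emit 'g', reset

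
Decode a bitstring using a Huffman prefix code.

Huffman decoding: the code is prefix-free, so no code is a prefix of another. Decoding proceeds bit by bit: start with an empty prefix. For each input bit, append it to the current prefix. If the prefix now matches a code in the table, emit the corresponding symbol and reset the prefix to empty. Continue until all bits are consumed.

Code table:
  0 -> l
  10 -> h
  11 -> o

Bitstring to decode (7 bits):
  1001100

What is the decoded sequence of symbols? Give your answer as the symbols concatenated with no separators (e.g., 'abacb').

Answer: hloll

Derivation:
Bit 0: prefix='1' (no match yet)
Bit 1: prefix='10' -> emit 'h', reset
Bit 2: prefix='0' -> emit 'l', reset
Bit 3: prefix='1' (no match yet)
Bit 4: prefix='11' -> emit 'o', reset
Bit 5: prefix='0' -> emit 'l', reset
Bit 6: prefix='0' -> emit 'l', reset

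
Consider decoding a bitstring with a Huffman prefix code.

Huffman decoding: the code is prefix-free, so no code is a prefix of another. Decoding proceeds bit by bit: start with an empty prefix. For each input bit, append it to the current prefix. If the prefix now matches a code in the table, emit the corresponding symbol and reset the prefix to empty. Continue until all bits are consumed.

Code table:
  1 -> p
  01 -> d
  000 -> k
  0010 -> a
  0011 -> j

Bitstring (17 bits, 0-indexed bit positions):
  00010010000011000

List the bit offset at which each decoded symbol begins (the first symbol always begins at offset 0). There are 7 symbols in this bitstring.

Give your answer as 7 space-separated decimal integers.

Bit 0: prefix='0' (no match yet)
Bit 1: prefix='00' (no match yet)
Bit 2: prefix='000' -> emit 'k', reset
Bit 3: prefix='1' -> emit 'p', reset
Bit 4: prefix='0' (no match yet)
Bit 5: prefix='00' (no match yet)
Bit 6: prefix='001' (no match yet)
Bit 7: prefix='0010' -> emit 'a', reset
Bit 8: prefix='0' (no match yet)
Bit 9: prefix='00' (no match yet)
Bit 10: prefix='000' -> emit 'k', reset
Bit 11: prefix='0' (no match yet)
Bit 12: prefix='01' -> emit 'd', reset
Bit 13: prefix='1' -> emit 'p', reset
Bit 14: prefix='0' (no match yet)
Bit 15: prefix='00' (no match yet)
Bit 16: prefix='000' -> emit 'k', reset

Answer: 0 3 4 8 11 13 14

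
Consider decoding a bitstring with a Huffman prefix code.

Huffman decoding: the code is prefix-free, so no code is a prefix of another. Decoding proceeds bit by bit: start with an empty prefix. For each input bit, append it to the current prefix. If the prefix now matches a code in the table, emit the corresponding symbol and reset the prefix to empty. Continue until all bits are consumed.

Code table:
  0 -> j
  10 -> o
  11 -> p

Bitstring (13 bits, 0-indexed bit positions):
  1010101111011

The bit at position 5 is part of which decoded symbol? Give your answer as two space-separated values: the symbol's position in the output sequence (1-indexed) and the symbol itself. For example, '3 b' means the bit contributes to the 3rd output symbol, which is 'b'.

Bit 0: prefix='1' (no match yet)
Bit 1: prefix='10' -> emit 'o', reset
Bit 2: prefix='1' (no match yet)
Bit 3: prefix='10' -> emit 'o', reset
Bit 4: prefix='1' (no match yet)
Bit 5: prefix='10' -> emit 'o', reset
Bit 6: prefix='1' (no match yet)
Bit 7: prefix='11' -> emit 'p', reset
Bit 8: prefix='1' (no match yet)
Bit 9: prefix='11' -> emit 'p', reset

Answer: 3 o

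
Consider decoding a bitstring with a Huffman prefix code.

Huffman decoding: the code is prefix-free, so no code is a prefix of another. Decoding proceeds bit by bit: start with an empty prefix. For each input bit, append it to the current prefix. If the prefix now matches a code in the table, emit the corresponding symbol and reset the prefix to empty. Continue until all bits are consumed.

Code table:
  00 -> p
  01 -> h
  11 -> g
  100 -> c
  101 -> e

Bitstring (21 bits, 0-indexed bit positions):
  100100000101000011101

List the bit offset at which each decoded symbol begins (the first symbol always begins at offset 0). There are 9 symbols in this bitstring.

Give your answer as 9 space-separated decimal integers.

Bit 0: prefix='1' (no match yet)
Bit 1: prefix='10' (no match yet)
Bit 2: prefix='100' -> emit 'c', reset
Bit 3: prefix='1' (no match yet)
Bit 4: prefix='10' (no match yet)
Bit 5: prefix='100' -> emit 'c', reset
Bit 6: prefix='0' (no match yet)
Bit 7: prefix='00' -> emit 'p', reset
Bit 8: prefix='0' (no match yet)
Bit 9: prefix='01' -> emit 'h', reset
Bit 10: prefix='0' (no match yet)
Bit 11: prefix='01' -> emit 'h', reset
Bit 12: prefix='0' (no match yet)
Bit 13: prefix='00' -> emit 'p', reset
Bit 14: prefix='0' (no match yet)
Bit 15: prefix='00' -> emit 'p', reset
Bit 16: prefix='1' (no match yet)
Bit 17: prefix='11' -> emit 'g', reset
Bit 18: prefix='1' (no match yet)
Bit 19: prefix='10' (no match yet)
Bit 20: prefix='101' -> emit 'e', reset

Answer: 0 3 6 8 10 12 14 16 18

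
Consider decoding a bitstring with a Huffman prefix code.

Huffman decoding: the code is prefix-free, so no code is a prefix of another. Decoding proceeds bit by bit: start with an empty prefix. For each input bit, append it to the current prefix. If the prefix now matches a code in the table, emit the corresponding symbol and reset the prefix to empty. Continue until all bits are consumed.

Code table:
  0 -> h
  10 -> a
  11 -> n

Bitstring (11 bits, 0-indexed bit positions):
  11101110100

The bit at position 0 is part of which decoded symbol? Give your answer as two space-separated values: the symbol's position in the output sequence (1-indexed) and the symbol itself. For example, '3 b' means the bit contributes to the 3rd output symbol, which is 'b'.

Answer: 1 n

Derivation:
Bit 0: prefix='1' (no match yet)
Bit 1: prefix='11' -> emit 'n', reset
Bit 2: prefix='1' (no match yet)
Bit 3: prefix='10' -> emit 'a', reset
Bit 4: prefix='1' (no match yet)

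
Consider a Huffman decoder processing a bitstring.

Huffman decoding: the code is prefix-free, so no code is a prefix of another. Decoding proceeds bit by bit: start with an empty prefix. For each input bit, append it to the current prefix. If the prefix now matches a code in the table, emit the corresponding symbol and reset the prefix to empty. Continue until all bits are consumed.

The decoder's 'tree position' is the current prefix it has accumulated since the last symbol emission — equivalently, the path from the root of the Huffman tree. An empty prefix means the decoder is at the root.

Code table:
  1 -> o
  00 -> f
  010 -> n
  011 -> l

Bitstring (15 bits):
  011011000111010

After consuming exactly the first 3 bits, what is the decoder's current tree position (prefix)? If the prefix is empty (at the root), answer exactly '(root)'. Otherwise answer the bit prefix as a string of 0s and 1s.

Answer: (root)

Derivation:
Bit 0: prefix='0' (no match yet)
Bit 1: prefix='01' (no match yet)
Bit 2: prefix='011' -> emit 'l', reset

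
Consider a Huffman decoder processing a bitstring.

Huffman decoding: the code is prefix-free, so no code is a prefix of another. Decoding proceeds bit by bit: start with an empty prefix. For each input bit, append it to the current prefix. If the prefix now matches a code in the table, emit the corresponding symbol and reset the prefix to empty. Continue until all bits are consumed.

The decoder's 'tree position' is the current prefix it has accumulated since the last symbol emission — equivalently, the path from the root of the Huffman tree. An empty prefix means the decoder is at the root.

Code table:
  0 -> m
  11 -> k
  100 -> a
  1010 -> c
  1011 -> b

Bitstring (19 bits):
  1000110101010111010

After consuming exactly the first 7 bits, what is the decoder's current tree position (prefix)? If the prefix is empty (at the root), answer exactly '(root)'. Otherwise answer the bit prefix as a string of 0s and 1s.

Answer: (root)

Derivation:
Bit 0: prefix='1' (no match yet)
Bit 1: prefix='10' (no match yet)
Bit 2: prefix='100' -> emit 'a', reset
Bit 3: prefix='0' -> emit 'm', reset
Bit 4: prefix='1' (no match yet)
Bit 5: prefix='11' -> emit 'k', reset
Bit 6: prefix='0' -> emit 'm', reset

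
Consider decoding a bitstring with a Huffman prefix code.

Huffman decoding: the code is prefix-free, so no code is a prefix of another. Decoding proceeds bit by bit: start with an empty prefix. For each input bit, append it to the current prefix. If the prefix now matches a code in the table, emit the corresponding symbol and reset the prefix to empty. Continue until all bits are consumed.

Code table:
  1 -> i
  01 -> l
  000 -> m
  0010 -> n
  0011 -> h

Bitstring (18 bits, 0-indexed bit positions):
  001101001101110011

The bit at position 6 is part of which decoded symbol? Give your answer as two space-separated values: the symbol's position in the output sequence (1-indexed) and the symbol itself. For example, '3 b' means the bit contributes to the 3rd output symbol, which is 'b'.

Bit 0: prefix='0' (no match yet)
Bit 1: prefix='00' (no match yet)
Bit 2: prefix='001' (no match yet)
Bit 3: prefix='0011' -> emit 'h', reset
Bit 4: prefix='0' (no match yet)
Bit 5: prefix='01' -> emit 'l', reset
Bit 6: prefix='0' (no match yet)
Bit 7: prefix='00' (no match yet)
Bit 8: prefix='001' (no match yet)
Bit 9: prefix='0011' -> emit 'h', reset
Bit 10: prefix='0' (no match yet)

Answer: 3 h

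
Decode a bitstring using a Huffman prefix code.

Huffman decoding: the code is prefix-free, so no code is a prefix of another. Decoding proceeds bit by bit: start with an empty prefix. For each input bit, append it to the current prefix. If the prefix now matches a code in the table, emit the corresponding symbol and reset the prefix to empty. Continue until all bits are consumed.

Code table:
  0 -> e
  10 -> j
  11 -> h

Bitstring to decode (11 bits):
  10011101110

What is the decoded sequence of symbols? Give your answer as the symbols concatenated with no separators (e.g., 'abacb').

Bit 0: prefix='1' (no match yet)
Bit 1: prefix='10' -> emit 'j', reset
Bit 2: prefix='0' -> emit 'e', reset
Bit 3: prefix='1' (no match yet)
Bit 4: prefix='11' -> emit 'h', reset
Bit 5: prefix='1' (no match yet)
Bit 6: prefix='10' -> emit 'j', reset
Bit 7: prefix='1' (no match yet)
Bit 8: prefix='11' -> emit 'h', reset
Bit 9: prefix='1' (no match yet)
Bit 10: prefix='10' -> emit 'j', reset

Answer: jehjhj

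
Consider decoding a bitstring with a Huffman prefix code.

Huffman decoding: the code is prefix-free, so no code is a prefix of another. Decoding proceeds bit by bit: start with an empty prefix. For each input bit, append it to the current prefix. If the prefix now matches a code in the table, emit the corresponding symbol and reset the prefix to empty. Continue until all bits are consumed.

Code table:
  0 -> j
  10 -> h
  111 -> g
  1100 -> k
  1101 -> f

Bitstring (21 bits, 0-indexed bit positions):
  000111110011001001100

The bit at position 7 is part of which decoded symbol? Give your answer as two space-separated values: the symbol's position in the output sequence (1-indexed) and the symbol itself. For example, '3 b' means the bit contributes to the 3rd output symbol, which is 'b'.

Answer: 5 k

Derivation:
Bit 0: prefix='0' -> emit 'j', reset
Bit 1: prefix='0' -> emit 'j', reset
Bit 2: prefix='0' -> emit 'j', reset
Bit 3: prefix='1' (no match yet)
Bit 4: prefix='11' (no match yet)
Bit 5: prefix='111' -> emit 'g', reset
Bit 6: prefix='1' (no match yet)
Bit 7: prefix='11' (no match yet)
Bit 8: prefix='110' (no match yet)
Bit 9: prefix='1100' -> emit 'k', reset
Bit 10: prefix='1' (no match yet)
Bit 11: prefix='11' (no match yet)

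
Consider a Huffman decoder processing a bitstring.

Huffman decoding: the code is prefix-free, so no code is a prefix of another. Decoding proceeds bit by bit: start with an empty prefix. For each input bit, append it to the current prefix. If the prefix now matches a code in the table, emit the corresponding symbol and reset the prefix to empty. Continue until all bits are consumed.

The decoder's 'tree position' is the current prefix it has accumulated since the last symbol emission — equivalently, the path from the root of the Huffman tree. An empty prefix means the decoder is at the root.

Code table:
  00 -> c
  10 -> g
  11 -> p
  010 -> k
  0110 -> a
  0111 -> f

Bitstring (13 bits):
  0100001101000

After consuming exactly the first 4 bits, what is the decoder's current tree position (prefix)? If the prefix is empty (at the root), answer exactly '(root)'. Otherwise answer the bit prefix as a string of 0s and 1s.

Bit 0: prefix='0' (no match yet)
Bit 1: prefix='01' (no match yet)
Bit 2: prefix='010' -> emit 'k', reset
Bit 3: prefix='0' (no match yet)

Answer: 0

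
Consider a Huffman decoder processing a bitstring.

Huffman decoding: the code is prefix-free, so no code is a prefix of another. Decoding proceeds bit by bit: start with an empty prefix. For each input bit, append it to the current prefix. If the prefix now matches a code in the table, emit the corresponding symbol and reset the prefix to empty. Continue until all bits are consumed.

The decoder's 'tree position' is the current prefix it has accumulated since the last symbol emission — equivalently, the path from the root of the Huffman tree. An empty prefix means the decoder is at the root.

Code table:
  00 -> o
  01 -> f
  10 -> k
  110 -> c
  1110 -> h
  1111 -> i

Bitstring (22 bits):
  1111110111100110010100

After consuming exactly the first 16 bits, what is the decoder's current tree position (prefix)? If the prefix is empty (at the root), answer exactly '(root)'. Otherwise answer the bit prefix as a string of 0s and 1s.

Bit 0: prefix='1' (no match yet)
Bit 1: prefix='11' (no match yet)
Bit 2: prefix='111' (no match yet)
Bit 3: prefix='1111' -> emit 'i', reset
Bit 4: prefix='1' (no match yet)
Bit 5: prefix='11' (no match yet)
Bit 6: prefix='110' -> emit 'c', reset
Bit 7: prefix='1' (no match yet)
Bit 8: prefix='11' (no match yet)
Bit 9: prefix='111' (no match yet)
Bit 10: prefix='1111' -> emit 'i', reset
Bit 11: prefix='0' (no match yet)
Bit 12: prefix='00' -> emit 'o', reset
Bit 13: prefix='1' (no match yet)
Bit 14: prefix='11' (no match yet)
Bit 15: prefix='110' -> emit 'c', reset

Answer: (root)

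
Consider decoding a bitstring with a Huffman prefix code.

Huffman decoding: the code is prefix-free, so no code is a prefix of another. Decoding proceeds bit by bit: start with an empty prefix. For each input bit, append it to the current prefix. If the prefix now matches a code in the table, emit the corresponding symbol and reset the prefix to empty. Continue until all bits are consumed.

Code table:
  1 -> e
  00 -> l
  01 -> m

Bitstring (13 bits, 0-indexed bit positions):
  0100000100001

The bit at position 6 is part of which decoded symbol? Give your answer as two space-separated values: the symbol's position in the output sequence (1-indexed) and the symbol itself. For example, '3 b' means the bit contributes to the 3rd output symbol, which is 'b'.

Bit 0: prefix='0' (no match yet)
Bit 1: prefix='01' -> emit 'm', reset
Bit 2: prefix='0' (no match yet)
Bit 3: prefix='00' -> emit 'l', reset
Bit 4: prefix='0' (no match yet)
Bit 5: prefix='00' -> emit 'l', reset
Bit 6: prefix='0' (no match yet)
Bit 7: prefix='01' -> emit 'm', reset
Bit 8: prefix='0' (no match yet)
Bit 9: prefix='00' -> emit 'l', reset
Bit 10: prefix='0' (no match yet)

Answer: 4 m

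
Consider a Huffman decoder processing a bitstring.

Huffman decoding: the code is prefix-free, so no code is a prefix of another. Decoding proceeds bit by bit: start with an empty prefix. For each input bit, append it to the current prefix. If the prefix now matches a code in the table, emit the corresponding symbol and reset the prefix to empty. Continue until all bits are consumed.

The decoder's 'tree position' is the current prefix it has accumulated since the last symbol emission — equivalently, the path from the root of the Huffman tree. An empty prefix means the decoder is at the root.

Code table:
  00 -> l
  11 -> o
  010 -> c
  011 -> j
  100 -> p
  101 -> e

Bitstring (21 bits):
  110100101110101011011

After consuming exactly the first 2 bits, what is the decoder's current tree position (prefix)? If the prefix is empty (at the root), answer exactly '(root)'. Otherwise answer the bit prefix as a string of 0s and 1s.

Answer: (root)

Derivation:
Bit 0: prefix='1' (no match yet)
Bit 1: prefix='11' -> emit 'o', reset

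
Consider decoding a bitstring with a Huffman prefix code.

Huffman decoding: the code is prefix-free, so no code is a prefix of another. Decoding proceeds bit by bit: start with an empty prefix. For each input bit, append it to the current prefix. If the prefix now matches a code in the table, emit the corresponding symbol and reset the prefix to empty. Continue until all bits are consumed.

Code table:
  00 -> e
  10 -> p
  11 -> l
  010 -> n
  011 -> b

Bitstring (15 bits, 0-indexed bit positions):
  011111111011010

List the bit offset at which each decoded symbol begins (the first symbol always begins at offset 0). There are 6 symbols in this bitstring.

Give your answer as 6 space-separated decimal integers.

Bit 0: prefix='0' (no match yet)
Bit 1: prefix='01' (no match yet)
Bit 2: prefix='011' -> emit 'b', reset
Bit 3: prefix='1' (no match yet)
Bit 4: prefix='11' -> emit 'l', reset
Bit 5: prefix='1' (no match yet)
Bit 6: prefix='11' -> emit 'l', reset
Bit 7: prefix='1' (no match yet)
Bit 8: prefix='11' -> emit 'l', reset
Bit 9: prefix='0' (no match yet)
Bit 10: prefix='01' (no match yet)
Bit 11: prefix='011' -> emit 'b', reset
Bit 12: prefix='0' (no match yet)
Bit 13: prefix='01' (no match yet)
Bit 14: prefix='010' -> emit 'n', reset

Answer: 0 3 5 7 9 12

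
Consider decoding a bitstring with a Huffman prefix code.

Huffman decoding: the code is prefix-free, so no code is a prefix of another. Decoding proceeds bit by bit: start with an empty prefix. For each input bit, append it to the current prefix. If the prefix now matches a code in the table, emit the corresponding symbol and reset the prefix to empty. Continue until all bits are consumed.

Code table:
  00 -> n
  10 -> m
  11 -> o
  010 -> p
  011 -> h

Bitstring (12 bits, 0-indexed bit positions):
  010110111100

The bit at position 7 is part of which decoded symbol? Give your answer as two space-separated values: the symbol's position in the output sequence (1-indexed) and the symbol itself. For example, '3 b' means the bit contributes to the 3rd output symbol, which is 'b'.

Bit 0: prefix='0' (no match yet)
Bit 1: prefix='01' (no match yet)
Bit 2: prefix='010' -> emit 'p', reset
Bit 3: prefix='1' (no match yet)
Bit 4: prefix='11' -> emit 'o', reset
Bit 5: prefix='0' (no match yet)
Bit 6: prefix='01' (no match yet)
Bit 7: prefix='011' -> emit 'h', reset
Bit 8: prefix='1' (no match yet)
Bit 9: prefix='11' -> emit 'o', reset
Bit 10: prefix='0' (no match yet)
Bit 11: prefix='00' -> emit 'n', reset

Answer: 3 h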